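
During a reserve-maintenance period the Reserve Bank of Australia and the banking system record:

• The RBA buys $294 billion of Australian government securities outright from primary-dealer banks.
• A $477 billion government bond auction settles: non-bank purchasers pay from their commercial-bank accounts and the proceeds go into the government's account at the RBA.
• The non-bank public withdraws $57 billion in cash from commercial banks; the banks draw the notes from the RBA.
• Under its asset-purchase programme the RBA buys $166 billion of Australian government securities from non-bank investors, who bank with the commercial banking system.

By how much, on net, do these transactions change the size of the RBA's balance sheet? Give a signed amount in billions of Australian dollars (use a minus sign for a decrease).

OMO purchase (from banks) $294 billion: an RBA asset is acquired → +$294B.
Government account inflow $477 billion: only the composition of liabilities changes → 0.
Currency withdrawal $57 billion: only the composition of liabilities changes → 0.
Asset purchase (from non-banks) $166 billion: an RBA asset is acquired → +$166B.
Net: 294 + 0 + 0 + 166 = +$460 billion.

+$460 billion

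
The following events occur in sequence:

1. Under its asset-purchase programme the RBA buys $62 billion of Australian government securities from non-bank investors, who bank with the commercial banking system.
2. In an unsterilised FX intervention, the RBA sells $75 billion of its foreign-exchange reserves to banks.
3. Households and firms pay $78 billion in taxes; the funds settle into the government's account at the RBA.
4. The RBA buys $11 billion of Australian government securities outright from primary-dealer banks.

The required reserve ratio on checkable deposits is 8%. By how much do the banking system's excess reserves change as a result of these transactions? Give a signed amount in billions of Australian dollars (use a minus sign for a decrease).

-$78.72 billion

Asset purchase (from non-banks) $62 billion: reserves +$62B, deposits +$62B.
FX sale $75 billion: reserves −$75B, deposits 0.
Government account inflow $78 billion: reserves −$78B, deposits −$78B.
OMO purchase (from banks) $11 billion: reserves +$11B, deposits 0.
Totals: Δreserves = −$80B, Δdeposits = −$16B.
Δrequired reserves = 8% × −$16B = −$1.28B.
Δexcess reserves = Δreserves − Δrequired = −$80B − (−$1.28B) = -$78.72 billion.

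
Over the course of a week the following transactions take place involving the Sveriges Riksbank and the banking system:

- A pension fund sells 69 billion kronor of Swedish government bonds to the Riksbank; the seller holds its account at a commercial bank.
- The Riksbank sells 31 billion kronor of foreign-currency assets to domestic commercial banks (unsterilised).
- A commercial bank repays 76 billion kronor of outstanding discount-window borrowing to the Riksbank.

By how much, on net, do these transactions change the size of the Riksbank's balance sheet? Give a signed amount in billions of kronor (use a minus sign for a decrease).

-38 billion

Asset purchase (from non-banks) 69 billion kronor: a Riksbank asset is acquired → +69B.
FX sale 31 billion kronor: a Riksbank asset is shed → −31B.
Discount-window repayment 76 billion kronor: a Riksbank asset is shed → −76B.
Net: 69 − 31 − 76 = -38 billion.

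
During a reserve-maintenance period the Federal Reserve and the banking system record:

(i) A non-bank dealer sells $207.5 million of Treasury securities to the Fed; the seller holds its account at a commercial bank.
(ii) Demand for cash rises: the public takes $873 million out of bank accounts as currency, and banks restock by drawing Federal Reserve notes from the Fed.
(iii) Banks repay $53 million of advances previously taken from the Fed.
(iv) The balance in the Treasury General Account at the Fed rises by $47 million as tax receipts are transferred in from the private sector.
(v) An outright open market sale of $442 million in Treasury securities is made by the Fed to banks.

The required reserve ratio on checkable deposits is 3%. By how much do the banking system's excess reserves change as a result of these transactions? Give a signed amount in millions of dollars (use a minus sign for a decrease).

Asset purchase (from non-banks) $207.5 million: reserves +$207.5M, deposits +$207.5M.
Currency withdrawal $873 million: reserves −$873M, deposits −$873M.
Discount-window repayment $53 million: reserves −$53M, deposits 0.
Government account inflow $47 million: reserves −$47M, deposits −$47M.
OMO sale (to banks) $442 million: reserves −$442M, deposits 0.
Totals: Δreserves = −$1207.5M, Δdeposits = −$712.5M.
Δrequired reserves = 3% × −$712.5M = −$21.375M.
Δexcess reserves = Δreserves − Δrequired = −$1207.5M − (−$21.375M) = -$1186.125 million.

-$1186.125 million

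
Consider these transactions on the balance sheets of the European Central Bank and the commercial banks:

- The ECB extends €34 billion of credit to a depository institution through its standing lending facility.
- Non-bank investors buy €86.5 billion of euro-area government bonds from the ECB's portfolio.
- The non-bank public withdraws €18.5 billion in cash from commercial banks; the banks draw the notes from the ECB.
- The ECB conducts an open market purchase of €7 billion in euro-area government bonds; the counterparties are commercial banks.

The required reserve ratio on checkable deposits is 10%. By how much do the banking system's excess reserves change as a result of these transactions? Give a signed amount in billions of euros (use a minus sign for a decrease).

-€53.5 billion

Discount-window loan €34 billion: reserves +€34B, deposits 0.
Asset sale (to non-banks) €86.5 billion: reserves −€86.5B, deposits −€86.5B.
Currency withdrawal €18.5 billion: reserves −€18.5B, deposits −€18.5B.
OMO purchase (from banks) €7 billion: reserves +€7B, deposits 0.
Totals: Δreserves = −€64B, Δdeposits = −€105B.
Δrequired reserves = 10% × −€105B = −€10.5B.
Δexcess reserves = Δreserves − Δrequired = −€64B − (−€10.5B) = -€53.5 billion.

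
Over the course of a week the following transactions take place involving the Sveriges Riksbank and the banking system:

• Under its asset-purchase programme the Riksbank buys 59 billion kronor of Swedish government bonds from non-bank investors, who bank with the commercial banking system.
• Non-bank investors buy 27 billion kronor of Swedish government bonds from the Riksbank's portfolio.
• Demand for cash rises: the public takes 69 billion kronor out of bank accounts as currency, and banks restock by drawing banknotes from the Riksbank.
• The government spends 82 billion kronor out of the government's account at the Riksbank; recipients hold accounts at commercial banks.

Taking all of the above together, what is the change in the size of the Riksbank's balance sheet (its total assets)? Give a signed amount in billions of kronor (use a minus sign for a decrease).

+32 billion

Riksbank balance sheet:
  Assets:      Securities +32B
  Liabilities: Bank reserves +45B, Currency in circulation +69B, Government deposits −82B
Commercial banking system:
  Assets:      Reserves at CB +45B
  Liabilities: Checkable deposits +45B
Change in total Riksbank assets = +32 billion.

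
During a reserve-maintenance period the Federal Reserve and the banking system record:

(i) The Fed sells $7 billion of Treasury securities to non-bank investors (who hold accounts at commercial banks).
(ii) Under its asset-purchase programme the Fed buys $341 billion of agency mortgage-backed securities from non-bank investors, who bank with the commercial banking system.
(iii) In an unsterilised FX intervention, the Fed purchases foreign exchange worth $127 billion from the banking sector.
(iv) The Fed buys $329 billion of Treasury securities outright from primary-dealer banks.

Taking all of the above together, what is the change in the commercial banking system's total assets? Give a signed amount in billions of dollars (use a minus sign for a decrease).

Asset sale (to non-banks) $7 billion: bank balance sheets shrink → −$7B.
Asset purchase (from non-banks) $341 billion: bank balance sheets expand → +$341B.
FX purchase $127 billion: just an asset swap on bank balance sheets → 0.
OMO purchase (from banks) $329 billion: just an asset swap on bank balance sheets → 0.
Net: −7 + 341 + 0 + 0 = +$334 billion.

+$334 billion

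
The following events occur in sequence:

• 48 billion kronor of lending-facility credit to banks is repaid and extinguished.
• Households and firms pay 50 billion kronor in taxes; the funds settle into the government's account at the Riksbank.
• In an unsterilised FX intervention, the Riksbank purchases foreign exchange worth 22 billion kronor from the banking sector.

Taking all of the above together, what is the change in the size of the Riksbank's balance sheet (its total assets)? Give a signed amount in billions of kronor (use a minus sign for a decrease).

-26 billion

Discount-window repayment 48 billion kronor: a Riksbank asset is shed → −48B.
Government account inflow 50 billion kronor: only the composition of liabilities changes → 0.
FX purchase 22 billion kronor: a Riksbank asset is acquired → +22B.
Net: −48 + 0 + 22 = -26 billion.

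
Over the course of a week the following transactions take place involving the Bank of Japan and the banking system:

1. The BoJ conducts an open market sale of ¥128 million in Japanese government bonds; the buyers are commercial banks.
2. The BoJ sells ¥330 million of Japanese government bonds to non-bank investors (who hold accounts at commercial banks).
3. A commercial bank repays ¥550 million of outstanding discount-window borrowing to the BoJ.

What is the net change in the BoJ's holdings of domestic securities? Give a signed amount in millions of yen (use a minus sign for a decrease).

-¥458 million

BoJ balance sheet:
  Assets:      Securities −¥458M, Loans to banks −¥550M
  Liabilities: Bank reserves −¥1008M
So the change in the BoJ's holdings of domestic securities is -¥458 million.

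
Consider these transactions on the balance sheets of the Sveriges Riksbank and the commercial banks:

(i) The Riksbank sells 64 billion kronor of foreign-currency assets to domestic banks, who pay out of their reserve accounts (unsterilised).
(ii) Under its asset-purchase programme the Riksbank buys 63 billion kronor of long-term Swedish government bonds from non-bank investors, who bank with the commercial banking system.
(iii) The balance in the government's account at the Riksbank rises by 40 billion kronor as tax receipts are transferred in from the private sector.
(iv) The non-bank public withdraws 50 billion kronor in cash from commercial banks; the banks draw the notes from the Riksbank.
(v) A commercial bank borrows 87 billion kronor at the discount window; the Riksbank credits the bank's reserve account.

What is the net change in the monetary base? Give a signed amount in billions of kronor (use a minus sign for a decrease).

FX sale 64 billion kronor: Riksbank balance sheet contracts → −64B.
Asset purchase (from non-banks) 63 billion kronor: Riksbank balance sheet expands → +63B.
Government account inflow 40 billion kronor: reserves shift to a non-base liability → −40B.
Currency withdrawal 50 billion kronor: just a shift between currency and reserves — both are base money → 0.
Discount-window loan 87 billion kronor: Riksbank balance sheet expands → +87B.
Net: −64 + 63 − 40 + 0 + 87 = +46 billion.

+46 billion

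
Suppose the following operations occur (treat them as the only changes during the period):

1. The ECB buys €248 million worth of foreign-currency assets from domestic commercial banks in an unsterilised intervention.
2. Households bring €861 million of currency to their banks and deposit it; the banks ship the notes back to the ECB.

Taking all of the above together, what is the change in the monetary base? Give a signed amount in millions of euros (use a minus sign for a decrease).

+€248 million

ECB balance sheet:
  Assets:      Foreign assets +€248M
  Liabilities: Bank reserves +€1109M, Currency in circulation −€861M
Monetary base = currency + reserves: −€861M + (+€1109M) = +€248 million.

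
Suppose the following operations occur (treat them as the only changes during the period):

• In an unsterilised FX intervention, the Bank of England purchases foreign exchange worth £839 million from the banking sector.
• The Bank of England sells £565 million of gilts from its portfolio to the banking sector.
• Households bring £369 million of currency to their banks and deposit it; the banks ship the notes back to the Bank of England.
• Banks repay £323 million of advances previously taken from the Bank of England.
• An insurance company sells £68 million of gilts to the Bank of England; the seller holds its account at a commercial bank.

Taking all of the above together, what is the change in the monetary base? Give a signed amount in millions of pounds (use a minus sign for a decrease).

+£19 million

Bank of England balance sheet:
  Assets:      Securities −£497M, Loans to banks −£323M, Foreign assets +£839M
  Liabilities: Bank reserves +£388M, Currency in circulation −£369M
Monetary base = currency + reserves: −£369M + (+£388M) = +£19 million.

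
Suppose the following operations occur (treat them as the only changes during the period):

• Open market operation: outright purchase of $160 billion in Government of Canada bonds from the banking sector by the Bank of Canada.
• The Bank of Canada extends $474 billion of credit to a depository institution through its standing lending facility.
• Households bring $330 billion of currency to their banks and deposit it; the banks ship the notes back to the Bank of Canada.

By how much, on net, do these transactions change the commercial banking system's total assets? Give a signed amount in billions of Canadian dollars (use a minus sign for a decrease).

+$804 billion

OMO purchase (from banks) $160 billion: just an asset swap on bank balance sheets → 0.
Discount-window loan $474 billion: bank balance sheets expand → +$474B.
Currency deposit $330 billion: bank balance sheets expand → +$330B.
Net: 0 + 474 + 330 = +$804 billion.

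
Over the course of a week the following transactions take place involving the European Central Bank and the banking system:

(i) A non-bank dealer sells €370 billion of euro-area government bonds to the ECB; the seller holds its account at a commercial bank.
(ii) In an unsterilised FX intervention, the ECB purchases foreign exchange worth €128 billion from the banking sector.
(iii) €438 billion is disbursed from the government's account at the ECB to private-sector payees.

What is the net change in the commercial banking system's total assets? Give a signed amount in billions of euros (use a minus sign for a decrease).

ECB balance sheet:
  Assets:      Securities +€370B, Foreign assets +€128B
  Liabilities: Bank reserves +€936B, Government deposits −€438B
Commercial banking system:
  Assets:      Reserves at CB +€936B, Foreign assets −€128B
  Liabilities: Checkable deposits +€808B
Change in total bank assets = +€808 billion.

+€808 billion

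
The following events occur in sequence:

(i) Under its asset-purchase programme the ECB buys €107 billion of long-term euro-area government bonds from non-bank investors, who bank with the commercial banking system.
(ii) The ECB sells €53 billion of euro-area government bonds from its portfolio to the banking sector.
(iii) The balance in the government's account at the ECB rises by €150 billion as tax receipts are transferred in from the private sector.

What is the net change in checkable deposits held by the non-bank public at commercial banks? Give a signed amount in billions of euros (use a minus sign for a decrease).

-€43 billion

Asset purchase (from non-banks) €107 billion: non-bank counterparties' bank balances rise → +€107B.
OMO sale (to banks) €53 billion: the counterparty is a bank, so public deposits are unchanged → 0.
Government account inflow €150 billion: non-bank counterparties' bank balances fall → −€150B.
Net: 107 + 0 − 150 = -€43 billion.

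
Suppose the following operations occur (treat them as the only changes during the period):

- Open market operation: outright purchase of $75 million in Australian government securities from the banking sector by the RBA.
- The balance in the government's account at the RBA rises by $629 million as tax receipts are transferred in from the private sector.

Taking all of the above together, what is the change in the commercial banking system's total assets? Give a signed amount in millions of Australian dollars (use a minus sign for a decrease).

-$629 million

OMO purchase (from banks) $75 million: just an asset swap on bank balance sheets → 0.
Government account inflow $629 million: bank balance sheets shrink → −$629M.
Net: 0 − 629 = -$629 million.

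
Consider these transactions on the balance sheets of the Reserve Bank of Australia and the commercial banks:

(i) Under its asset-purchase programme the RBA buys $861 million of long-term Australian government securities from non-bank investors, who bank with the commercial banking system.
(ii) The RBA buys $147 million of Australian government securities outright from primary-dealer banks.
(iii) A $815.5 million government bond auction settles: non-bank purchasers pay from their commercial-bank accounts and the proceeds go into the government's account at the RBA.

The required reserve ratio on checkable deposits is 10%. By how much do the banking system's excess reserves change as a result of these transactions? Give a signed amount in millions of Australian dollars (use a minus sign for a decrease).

Asset purchase (from non-banks) $861 million: reserves +$861M, deposits +$861M.
OMO purchase (from banks) $147 million: reserves +$147M, deposits 0.
Government account inflow $815.5 million: reserves −$815.5M, deposits −$815.5M.
Totals: Δreserves = +$192.5M, Δdeposits = +$45.5M.
Δrequired reserves = 10% × +$45.5M = +$4.55M.
Δexcess reserves = Δreserves − Δrequired = +$192.5M − (+$4.55M) = +$187.95 million.

+$187.95 million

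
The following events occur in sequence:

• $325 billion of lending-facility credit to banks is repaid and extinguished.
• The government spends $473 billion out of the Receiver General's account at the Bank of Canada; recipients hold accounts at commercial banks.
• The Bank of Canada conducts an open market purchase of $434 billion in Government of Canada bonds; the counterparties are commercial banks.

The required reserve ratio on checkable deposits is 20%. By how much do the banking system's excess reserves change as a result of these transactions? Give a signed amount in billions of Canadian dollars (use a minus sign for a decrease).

+$487.4 billion

Discount-window repayment $325 billion: reserves −$325B, deposits 0.
Government spending $473 billion: reserves +$473B, deposits +$473B.
OMO purchase (from banks) $434 billion: reserves +$434B, deposits 0.
Totals: Δreserves = +$582B, Δdeposits = +$473B.
Δrequired reserves = 20% × +$473B = +$94.6B.
Δexcess reserves = Δreserves − Δrequired = +$582B − (+$94.6B) = +$487.4 billion.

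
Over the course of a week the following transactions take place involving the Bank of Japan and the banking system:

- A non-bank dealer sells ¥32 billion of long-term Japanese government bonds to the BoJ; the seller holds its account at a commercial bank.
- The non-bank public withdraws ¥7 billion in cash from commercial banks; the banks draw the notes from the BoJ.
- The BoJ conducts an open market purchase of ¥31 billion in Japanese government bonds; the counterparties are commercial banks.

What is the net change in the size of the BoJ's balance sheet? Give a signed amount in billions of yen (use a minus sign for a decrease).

+¥63 billion

BoJ balance sheet:
  Assets:      Securities +¥63B
  Liabilities: Bank reserves +¥56B, Currency in circulation +¥7B
Change in total BoJ assets = +¥63 billion.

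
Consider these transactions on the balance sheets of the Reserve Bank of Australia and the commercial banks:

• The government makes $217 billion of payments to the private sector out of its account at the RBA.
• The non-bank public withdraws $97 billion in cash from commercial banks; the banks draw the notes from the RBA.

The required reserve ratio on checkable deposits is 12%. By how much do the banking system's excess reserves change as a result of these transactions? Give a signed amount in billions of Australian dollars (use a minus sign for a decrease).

Government spending $217 billion: reserves +$217B, deposits +$217B.
Currency withdrawal $97 billion: reserves −$97B, deposits −$97B.
Totals: Δreserves = +$120B, Δdeposits = +$120B.
Δrequired reserves = 12% × +$120B = +$14.4B.
Δexcess reserves = Δreserves − Δrequired = +$120B − (+$14.4B) = +$105.6 billion.

+$105.6 billion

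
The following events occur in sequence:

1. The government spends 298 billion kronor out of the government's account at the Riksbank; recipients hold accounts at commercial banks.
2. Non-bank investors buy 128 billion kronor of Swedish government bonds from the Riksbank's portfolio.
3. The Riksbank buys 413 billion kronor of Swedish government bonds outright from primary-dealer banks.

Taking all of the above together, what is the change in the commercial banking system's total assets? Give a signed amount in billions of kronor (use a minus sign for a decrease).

Government spending 298 billion kronor: bank balance sheets expand → +298B.
Asset sale (to non-banks) 128 billion kronor: bank balance sheets shrink → −128B.
OMO purchase (from banks) 413 billion kronor: just an asset swap on bank balance sheets → 0.
Net: 298 − 128 + 0 = +170 billion.

+170 billion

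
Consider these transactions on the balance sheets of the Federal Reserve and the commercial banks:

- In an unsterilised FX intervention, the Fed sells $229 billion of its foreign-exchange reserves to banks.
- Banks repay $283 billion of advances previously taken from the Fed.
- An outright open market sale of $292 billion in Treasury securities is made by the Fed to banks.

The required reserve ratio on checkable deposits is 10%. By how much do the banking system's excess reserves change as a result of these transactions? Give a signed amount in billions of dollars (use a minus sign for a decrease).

FX sale $229 billion: reserves −$229B, deposits 0.
Discount-window repayment $283 billion: reserves −$283B, deposits 0.
OMO sale (to banks) $292 billion: reserves −$292B, deposits 0.
Totals: Δreserves = −$804B, Δdeposits = 0.
Δrequired reserves = 10% × 0 = 0.
Δexcess reserves = Δreserves − Δrequired = −$804B − (0) = -$804 billion.

-$804 billion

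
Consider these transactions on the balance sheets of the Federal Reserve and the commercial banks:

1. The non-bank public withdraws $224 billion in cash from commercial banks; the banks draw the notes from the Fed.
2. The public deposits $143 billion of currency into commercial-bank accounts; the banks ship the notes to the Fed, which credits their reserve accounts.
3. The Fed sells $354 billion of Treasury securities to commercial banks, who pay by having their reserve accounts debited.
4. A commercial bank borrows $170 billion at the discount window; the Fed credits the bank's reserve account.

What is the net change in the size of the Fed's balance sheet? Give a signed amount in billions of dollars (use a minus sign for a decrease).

-$184 billion

Fed balance sheet:
  Assets:      Securities −$354B, Loans to banks +$170B
  Liabilities: Bank reserves −$265B, Currency in circulation +$81B
Change in total Fed assets = -$184 billion.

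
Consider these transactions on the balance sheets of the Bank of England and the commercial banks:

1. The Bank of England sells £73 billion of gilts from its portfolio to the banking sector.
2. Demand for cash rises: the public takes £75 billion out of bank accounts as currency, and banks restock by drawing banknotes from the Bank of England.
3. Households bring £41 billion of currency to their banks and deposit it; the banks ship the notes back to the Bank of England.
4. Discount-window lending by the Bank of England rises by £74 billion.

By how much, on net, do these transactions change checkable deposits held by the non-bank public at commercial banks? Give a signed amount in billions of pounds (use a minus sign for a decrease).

OMO sale (to banks) £73 billion: the counterparty is a bank, so public deposits are unchanged → 0.
Currency withdrawal £75 billion: non-bank counterparties' bank balances fall → −£75B.
Currency deposit £41 billion: non-bank counterparties' bank balances rise → +£41B.
Discount-window loan £74 billion: the counterparty is a bank, so public deposits are unchanged → 0.
Net: 0 − 75 + 41 + 0 = -£34 billion.

-£34 billion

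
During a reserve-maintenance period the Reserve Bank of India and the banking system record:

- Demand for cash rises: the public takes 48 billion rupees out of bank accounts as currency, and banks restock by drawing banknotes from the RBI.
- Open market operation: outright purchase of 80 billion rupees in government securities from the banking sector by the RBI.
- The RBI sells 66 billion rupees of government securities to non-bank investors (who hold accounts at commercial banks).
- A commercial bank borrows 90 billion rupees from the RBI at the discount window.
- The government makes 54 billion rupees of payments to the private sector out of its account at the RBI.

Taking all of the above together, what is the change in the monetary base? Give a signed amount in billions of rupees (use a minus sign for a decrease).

Currency withdrawal 48 billion rupees: just a shift between currency and reserves — both are base money → 0.
OMO purchase (from banks) 80 billion rupees: RBI balance sheet expands → +80B.
Asset sale (to non-banks) 66 billion rupees: RBI balance sheet contracts → −66B.
Discount-window loan 90 billion rupees: RBI balance sheet expands → +90B.
Government spending 54 billion rupees: a non-base liability converts back to reserves → +54B.
Net: 0 + 80 − 66 + 90 + 54 = +158 billion.

+158 billion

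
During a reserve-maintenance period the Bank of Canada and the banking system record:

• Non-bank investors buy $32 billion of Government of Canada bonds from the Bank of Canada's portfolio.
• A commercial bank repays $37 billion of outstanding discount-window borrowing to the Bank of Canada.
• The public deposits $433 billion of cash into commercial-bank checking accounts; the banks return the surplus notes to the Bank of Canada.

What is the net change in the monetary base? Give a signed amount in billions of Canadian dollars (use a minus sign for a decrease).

-$69 billion

Asset sale (to non-banks) $32 billion: Bank of Canada balance sheet contracts → −$32B.
Discount-window repayment $37 billion: Bank of Canada balance sheet contracts → −$37B.
Currency deposit $433 billion: just a shift between currency and reserves — both are base money → 0.
Net: −32 − 37 + 0 = -$69 billion.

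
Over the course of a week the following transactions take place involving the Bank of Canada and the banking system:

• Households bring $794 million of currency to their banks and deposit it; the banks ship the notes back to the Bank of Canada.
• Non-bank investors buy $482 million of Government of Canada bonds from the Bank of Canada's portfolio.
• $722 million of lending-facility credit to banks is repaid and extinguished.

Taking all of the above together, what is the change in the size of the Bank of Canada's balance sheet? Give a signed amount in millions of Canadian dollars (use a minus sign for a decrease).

-$1204 million

Currency deposit $794 million: only the composition of liabilities changes → 0.
Asset sale (to non-banks) $482 million: a Bank of Canada asset is shed → −$482M.
Discount-window repayment $722 million: a Bank of Canada asset is shed → −$722M.
Net: 0 − 482 − 722 = -$1204 million.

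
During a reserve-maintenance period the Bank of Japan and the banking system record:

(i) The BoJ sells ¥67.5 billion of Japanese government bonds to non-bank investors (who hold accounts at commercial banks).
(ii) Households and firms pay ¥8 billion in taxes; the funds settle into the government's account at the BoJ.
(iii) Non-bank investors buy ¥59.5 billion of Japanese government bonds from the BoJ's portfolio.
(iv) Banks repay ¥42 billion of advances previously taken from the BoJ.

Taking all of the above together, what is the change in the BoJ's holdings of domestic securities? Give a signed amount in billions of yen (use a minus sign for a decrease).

-¥127 billion

Asset sale (to non-banks) ¥67.5 billion: securities removed from the BoJ's portfolio → −¥67.5B.
Government account inflow ¥8 billion: the BoJ's securities portfolio is untouched → 0.
Asset sale (to non-banks) ¥59.5 billion: securities removed from the BoJ's portfolio → −¥59.5B.
Discount-window repayment ¥42 billion: the BoJ's securities portfolio is untouched → 0.
Net: −67.5 + 0 − 59.5 + 0 = -¥127 billion.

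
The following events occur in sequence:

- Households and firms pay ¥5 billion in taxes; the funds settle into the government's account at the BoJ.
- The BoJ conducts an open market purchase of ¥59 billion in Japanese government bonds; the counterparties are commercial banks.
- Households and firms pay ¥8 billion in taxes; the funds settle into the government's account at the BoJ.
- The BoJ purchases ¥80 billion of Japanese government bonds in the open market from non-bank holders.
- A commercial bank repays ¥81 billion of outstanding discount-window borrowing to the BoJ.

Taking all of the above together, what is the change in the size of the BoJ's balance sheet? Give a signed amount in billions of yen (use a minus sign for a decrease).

+¥58 billion

Government account inflow ¥5 billion: only the composition of liabilities changes → 0.
OMO purchase (from banks) ¥59 billion: a BoJ asset is acquired → +¥59B.
Government account inflow ¥8 billion: only the composition of liabilities changes → 0.
Asset purchase (from non-banks) ¥80 billion: a BoJ asset is acquired → +¥80B.
Discount-window repayment ¥81 billion: a BoJ asset is shed → −¥81B.
Net: 0 + 59 + 0 + 80 − 81 = +¥58 billion.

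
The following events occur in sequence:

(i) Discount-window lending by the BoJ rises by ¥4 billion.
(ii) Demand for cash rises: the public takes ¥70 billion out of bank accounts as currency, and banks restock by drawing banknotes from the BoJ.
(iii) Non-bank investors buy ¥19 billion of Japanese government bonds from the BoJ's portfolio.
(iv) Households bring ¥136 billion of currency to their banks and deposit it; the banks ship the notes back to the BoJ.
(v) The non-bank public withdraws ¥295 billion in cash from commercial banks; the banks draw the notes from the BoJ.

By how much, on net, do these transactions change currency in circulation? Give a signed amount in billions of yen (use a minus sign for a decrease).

Discount-window loan ¥4 billion: no currency enters or leaves circulation → 0.
Currency withdrawal ¥70 billion: notes leave the central bank → +¥70B.
Asset sale (to non-banks) ¥19 billion: no currency enters or leaves circulation → 0.
Currency deposit ¥136 billion: notes return to the central bank → −¥136B.
Currency withdrawal ¥295 billion: notes leave the central bank → +¥295B.
Net: 0 + 70 + 0 − 136 + 295 = +¥229 billion.

+¥229 billion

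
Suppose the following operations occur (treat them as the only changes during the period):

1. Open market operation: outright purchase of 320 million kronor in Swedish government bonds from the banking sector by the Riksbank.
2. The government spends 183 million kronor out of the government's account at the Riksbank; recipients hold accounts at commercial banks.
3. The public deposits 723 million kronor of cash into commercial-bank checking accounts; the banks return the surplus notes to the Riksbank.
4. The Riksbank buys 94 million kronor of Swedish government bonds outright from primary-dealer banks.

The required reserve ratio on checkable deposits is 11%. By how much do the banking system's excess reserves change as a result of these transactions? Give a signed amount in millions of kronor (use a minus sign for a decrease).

OMO purchase (from banks) 320 million kronor: reserves +320M, deposits 0.
Government spending 183 million kronor: reserves +183M, deposits +183M.
Currency deposit 723 million kronor: reserves +723M, deposits +723M.
OMO purchase (from banks) 94 million kronor: reserves +94M, deposits 0.
Totals: Δreserves = +1320M, Δdeposits = +906M.
Δrequired reserves = 11% × +906M = +99.66M.
Δexcess reserves = Δreserves − Δrequired = +1320M − (+99.66M) = +1220.34 million.

+1220.34 million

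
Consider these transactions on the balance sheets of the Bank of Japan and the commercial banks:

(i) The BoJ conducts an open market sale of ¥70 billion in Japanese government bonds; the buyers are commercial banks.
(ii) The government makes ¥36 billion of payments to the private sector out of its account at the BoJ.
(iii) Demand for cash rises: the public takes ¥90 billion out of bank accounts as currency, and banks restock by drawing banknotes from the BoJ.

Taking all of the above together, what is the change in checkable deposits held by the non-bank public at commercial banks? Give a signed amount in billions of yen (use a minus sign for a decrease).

-¥54 billion

OMO sale (to banks) ¥70 billion: the counterparty is a bank, so public deposits are unchanged → 0.
Government spending ¥36 billion: non-bank counterparties' bank balances rise → +¥36B.
Currency withdrawal ¥90 billion: non-bank counterparties' bank balances fall → −¥90B.
Net: 0 + 36 − 90 = -¥54 billion.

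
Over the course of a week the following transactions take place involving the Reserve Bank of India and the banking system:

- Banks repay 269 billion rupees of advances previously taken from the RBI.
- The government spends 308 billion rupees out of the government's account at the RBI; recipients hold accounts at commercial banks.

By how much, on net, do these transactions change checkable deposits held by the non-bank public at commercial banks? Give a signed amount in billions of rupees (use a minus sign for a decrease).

+308 billion

RBI balance sheet:
  Assets:      Loans to banks −269B
  Liabilities: Bank reserves +39B, Government deposits −308B
Commercial banking system:
  Assets:      Reserves at CB +39B
  Liabilities: Checkable deposits +308B, Borrowings from CB −269B
So the change in checkable deposits held by the non-bank public at commercial banks is +308 billion.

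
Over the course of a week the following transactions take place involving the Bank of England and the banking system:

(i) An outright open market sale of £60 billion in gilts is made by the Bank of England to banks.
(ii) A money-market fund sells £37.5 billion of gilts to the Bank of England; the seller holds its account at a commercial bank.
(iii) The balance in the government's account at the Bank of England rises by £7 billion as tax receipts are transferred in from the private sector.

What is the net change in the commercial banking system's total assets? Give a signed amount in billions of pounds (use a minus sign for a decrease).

OMO sale (to banks) £60 billion: just an asset swap on bank balance sheets → 0.
Asset purchase (from non-banks) £37.5 billion: bank balance sheets expand → +£37.5B.
Government account inflow £7 billion: bank balance sheets shrink → −£7B.
Net: 0 + 37.5 − 7 = +£30.5 billion.

+£30.5 billion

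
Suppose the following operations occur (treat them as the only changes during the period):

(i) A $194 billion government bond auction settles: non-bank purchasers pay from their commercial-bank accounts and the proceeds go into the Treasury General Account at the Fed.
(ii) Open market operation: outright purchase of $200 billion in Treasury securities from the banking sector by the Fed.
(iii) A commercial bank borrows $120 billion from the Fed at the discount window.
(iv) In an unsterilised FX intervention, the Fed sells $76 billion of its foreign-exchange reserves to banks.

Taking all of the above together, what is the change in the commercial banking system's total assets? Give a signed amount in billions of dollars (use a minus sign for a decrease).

Government account inflow $194 billion: bank balance sheets shrink → −$194B.
OMO purchase (from banks) $200 billion: just an asset swap on bank balance sheets → 0.
Discount-window loan $120 billion: bank balance sheets expand → +$120B.
FX sale $76 billion: just an asset swap on bank balance sheets → 0.
Net: −194 + 0 + 120 + 0 = -$74 billion.

-$74 billion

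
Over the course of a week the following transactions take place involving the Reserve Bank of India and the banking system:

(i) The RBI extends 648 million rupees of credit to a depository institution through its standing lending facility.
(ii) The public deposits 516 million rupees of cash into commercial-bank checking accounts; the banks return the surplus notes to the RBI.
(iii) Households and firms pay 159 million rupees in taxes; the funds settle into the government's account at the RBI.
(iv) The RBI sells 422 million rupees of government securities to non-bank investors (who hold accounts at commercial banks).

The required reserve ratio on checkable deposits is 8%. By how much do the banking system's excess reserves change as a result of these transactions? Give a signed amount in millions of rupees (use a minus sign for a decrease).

+588.2 million

Discount-window loan 648 million rupees: reserves +648M, deposits 0.
Currency deposit 516 million rupees: reserves +516M, deposits +516M.
Government account inflow 159 million rupees: reserves −159M, deposits −159M.
Asset sale (to non-banks) 422 million rupees: reserves −422M, deposits −422M.
Totals: Δreserves = +583M, Δdeposits = −65M.
Δrequired reserves = 8% × −65M = −5.2M.
Δexcess reserves = Δreserves − Δrequired = +583M − (−5.2M) = +588.2 million.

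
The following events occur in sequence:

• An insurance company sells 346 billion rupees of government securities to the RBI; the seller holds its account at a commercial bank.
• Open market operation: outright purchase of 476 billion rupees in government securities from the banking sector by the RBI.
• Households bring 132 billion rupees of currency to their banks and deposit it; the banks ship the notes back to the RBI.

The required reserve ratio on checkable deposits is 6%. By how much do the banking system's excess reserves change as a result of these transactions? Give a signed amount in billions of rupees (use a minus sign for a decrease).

+925.32 billion

Asset purchase (from non-banks) 346 billion rupees: reserves +346B, deposits +346B.
OMO purchase (from banks) 476 billion rupees: reserves +476B, deposits 0.
Currency deposit 132 billion rupees: reserves +132B, deposits +132B.
Totals: Δreserves = +954B, Δdeposits = +478B.
Δrequired reserves = 6% × +478B = +28.68B.
Δexcess reserves = Δreserves − Δrequired = +954B − (+28.68B) = +925.32 billion.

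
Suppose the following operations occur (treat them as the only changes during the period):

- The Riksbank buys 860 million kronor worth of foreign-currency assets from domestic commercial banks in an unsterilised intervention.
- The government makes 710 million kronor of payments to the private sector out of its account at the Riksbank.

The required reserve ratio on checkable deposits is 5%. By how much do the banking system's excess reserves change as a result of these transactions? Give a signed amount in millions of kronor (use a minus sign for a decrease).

+1534.5 million

FX purchase 860 million kronor: reserves +860M, deposits 0.
Government spending 710 million kronor: reserves +710M, deposits +710M.
Totals: Δreserves = +1570M, Δdeposits = +710M.
Δrequired reserves = 5% × +710M = +35.5M.
Δexcess reserves = Δreserves − Δrequired = +1570M − (+35.5M) = +1534.5 million.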